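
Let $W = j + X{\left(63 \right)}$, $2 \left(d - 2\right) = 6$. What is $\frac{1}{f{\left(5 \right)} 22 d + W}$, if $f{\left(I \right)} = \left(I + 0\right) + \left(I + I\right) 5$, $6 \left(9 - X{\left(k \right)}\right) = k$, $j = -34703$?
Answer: $- \frac{2}{57309} \approx -3.4899 \cdot 10^{-5}$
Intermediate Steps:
$X{\left(k \right)} = 9 - \frac{k}{6}$
$d = 5$ ($d = 2 + \frac{1}{2} \cdot 6 = 2 + 3 = 5$)
$W = - \frac{69409}{2}$ ($W = -34703 + \left(9 - \frac{21}{2}\right) = -34703 - \frac{3}{2} = - \frac{69409}{2} \approx -34705.0$)
$f{\left(I \right)} = 11 I$ ($f{\left(I \right)} = I + 2 I 5 = I + 10 I = 11 I$)
$\frac{1}{f{\left(5 \right)} 22 d + W} = \frac{1}{11 \cdot 5 \cdot 22 \cdot 5 - \frac{69409}{2}} = \frac{1}{55 \cdot 22 \cdot 5 - \frac{69409}{2}} = \frac{1}{1210 \cdot 5 - \frac{69409}{2}} = \frac{1}{6050 - \frac{69409}{2}} = \frac{1}{- \frac{57309}{2}} = - \frac{2}{57309}$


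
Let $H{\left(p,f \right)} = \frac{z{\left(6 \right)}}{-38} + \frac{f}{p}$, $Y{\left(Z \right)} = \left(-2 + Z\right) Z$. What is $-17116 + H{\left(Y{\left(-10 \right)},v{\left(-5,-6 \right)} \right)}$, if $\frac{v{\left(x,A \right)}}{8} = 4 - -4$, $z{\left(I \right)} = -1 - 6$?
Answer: $- \frac{9755711}{570} \approx -17115.0$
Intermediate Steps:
$z{\left(I \right)} = -7$ ($z{\left(I \right)} = -1 - 6 = -7$)
$v{\left(x,A \right)} = 64$ ($v{\left(x,A \right)} = 8 \left(4 - -4\right) = 8 \left(4 + 4\right) = 8 \cdot 8 = 64$)
$Y{\left(Z \right)} = Z \left(-2 + Z\right)$
$H{\left(p,f \right)} = \frac{7}{38} + \frac{f}{p}$ ($H{\left(p,f \right)} = - \frac{7}{-38} + \frac{f}{p} = \left(-7\right) \left(- \frac{1}{38}\right) + \frac{f}{p} = \frac{7}{38} + \frac{f}{p}$)
$-17116 + H{\left(Y{\left(-10 \right)},v{\left(-5,-6 \right)} \right)} = -17116 + \left(\frac{7}{38} + \frac{64}{\left(-10\right) \left(-2 - 10\right)}\right) = -17116 + \left(\frac{7}{38} + \frac{64}{\left(-10\right) \left(-12\right)}\right) = -17116 + \left(\frac{7}{38} + \frac{64}{120}\right) = -17116 + \left(\frac{7}{38} + 64 \cdot \frac{1}{120}\right) = -17116 + \left(\frac{7}{38} + \frac{8}{15}\right) = -17116 + \frac{409}{570} = - \frac{9755711}{570}$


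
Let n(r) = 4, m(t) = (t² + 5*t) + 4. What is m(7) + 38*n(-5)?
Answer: 240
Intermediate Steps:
m(t) = 4 + t² + 5*t
m(7) + 38*n(-5) = (4 + 7² + 5*7) + 38*4 = (4 + 49 + 35) + 152 = 88 + 152 = 240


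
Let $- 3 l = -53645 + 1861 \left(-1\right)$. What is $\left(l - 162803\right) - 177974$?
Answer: $-322275$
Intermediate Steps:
$l = 18502$ ($l = - \frac{-53645 + 1861 \left(-1\right)}{3} = - \frac{-53645 - 1861}{3} = \left(- \frac{1}{3}\right) \left(-55506\right) = 18502$)
$\left(l - 162803\right) - 177974 = \left(18502 - 162803\right) - 177974 = -144301 - 177974 = -322275$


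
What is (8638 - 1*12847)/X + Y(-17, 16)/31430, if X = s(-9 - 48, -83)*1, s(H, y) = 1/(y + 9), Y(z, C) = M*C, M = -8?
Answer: 4894688126/15715 ≈ 3.1147e+5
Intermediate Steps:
Y(z, C) = -8*C
s(H, y) = 1/(9 + y)
X = -1/74 (X = 1/(9 - 83) = 1/(-74) = -1/74*1 = -1/74 ≈ -0.013514)
(8638 - 1*12847)/X + Y(-17, 16)/31430 = (8638 - 1*12847)/(-1/74) - 8*16/31430 = (8638 - 12847)*(-74) - 128*1/31430 = -4209*(-74) - 64/15715 = 311466 - 64/15715 = 4894688126/15715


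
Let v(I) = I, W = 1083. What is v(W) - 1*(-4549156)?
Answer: 4550239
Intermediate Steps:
v(W) - 1*(-4549156) = 1083 - 1*(-4549156) = 1083 + 4549156 = 4550239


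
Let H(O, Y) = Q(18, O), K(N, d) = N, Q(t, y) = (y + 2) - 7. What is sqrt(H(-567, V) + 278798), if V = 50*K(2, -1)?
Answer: 3*sqrt(30914) ≈ 527.47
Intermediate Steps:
Q(t, y) = -5 + y (Q(t, y) = (2 + y) - 7 = -5 + y)
V = 100 (V = 50*2 = 100)
H(O, Y) = -5 + O
sqrt(H(-567, V) + 278798) = sqrt((-5 - 567) + 278798) = sqrt(-572 + 278798) = sqrt(278226) = 3*sqrt(30914)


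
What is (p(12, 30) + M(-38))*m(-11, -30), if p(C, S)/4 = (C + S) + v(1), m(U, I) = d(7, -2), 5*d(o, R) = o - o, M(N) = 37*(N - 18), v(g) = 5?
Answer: 0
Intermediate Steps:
M(N) = -666 + 37*N (M(N) = 37*(-18 + N) = -666 + 37*N)
d(o, R) = 0 (d(o, R) = (o - o)/5 = (⅕)*0 = 0)
m(U, I) = 0
p(C, S) = 20 + 4*C + 4*S (p(C, S) = 4*((C + S) + 5) = 4*(5 + C + S) = 20 + 4*C + 4*S)
(p(12, 30) + M(-38))*m(-11, -30) = ((20 + 4*12 + 4*30) + (-666 + 37*(-38)))*0 = ((20 + 48 + 120) + (-666 - 1406))*0 = (188 - 2072)*0 = -1884*0 = 0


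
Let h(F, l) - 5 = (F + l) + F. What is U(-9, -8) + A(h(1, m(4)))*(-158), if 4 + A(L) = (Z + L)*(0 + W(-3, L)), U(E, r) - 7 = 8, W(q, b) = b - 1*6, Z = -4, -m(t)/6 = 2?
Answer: -14995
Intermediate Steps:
m(t) = -12 (m(t) = -6*2 = -12)
W(q, b) = -6 + b (W(q, b) = b - 6 = -6 + b)
U(E, r) = 15 (U(E, r) = 7 + 8 = 15)
h(F, l) = 5 + l + 2*F (h(F, l) = 5 + ((F + l) + F) = 5 + (l + 2*F) = 5 + l + 2*F)
A(L) = -4 + (-6 + L)*(-4 + L) (A(L) = -4 + (-4 + L)*(0 + (-6 + L)) = -4 + (-4 + L)*(-6 + L) = -4 + (-6 + L)*(-4 + L))
U(-9, -8) + A(h(1, m(4)))*(-158) = 15 + (20 + (5 - 12 + 2*1)**2 - 10*(5 - 12 + 2*1))*(-158) = 15 + (20 + (5 - 12 + 2)**2 - 10*(5 - 12 + 2))*(-158) = 15 + (20 + (-5)**2 - 10*(-5))*(-158) = 15 + (20 + 25 + 50)*(-158) = 15 + 95*(-158) = 15 - 15010 = -14995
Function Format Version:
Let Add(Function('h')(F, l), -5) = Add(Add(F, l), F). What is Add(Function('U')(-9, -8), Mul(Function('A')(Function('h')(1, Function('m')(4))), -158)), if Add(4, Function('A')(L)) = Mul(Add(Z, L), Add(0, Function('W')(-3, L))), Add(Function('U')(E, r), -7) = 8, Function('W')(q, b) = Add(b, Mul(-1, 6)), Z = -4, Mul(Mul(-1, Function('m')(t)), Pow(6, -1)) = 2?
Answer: -14995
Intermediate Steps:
Function('m')(t) = -12 (Function('m')(t) = Mul(-6, 2) = -12)
Function('W')(q, b) = Add(-6, b) (Function('W')(q, b) = Add(b, -6) = Add(-6, b))
Function('U')(E, r) = 15 (Function('U')(E, r) = Add(7, 8) = 15)
Function('h')(F, l) = Add(5, l, Mul(2, F)) (Function('h')(F, l) = Add(5, Add(Add(F, l), F)) = Add(5, Add(l, Mul(2, F))) = Add(5, l, Mul(2, F)))
Function('A')(L) = Add(-4, Mul(Add(-6, L), Add(-4, L))) (Function('A')(L) = Add(-4, Mul(Add(-4, L), Add(0, Add(-6, L)))) = Add(-4, Mul(Add(-4, L), Add(-6, L))) = Add(-4, Mul(Add(-6, L), Add(-4, L))))
Add(Function('U')(-9, -8), Mul(Function('A')(Function('h')(1, Function('m')(4))), -158)) = Add(15, Mul(Add(20, Pow(Add(5, -12, Mul(2, 1)), 2), Mul(-10, Add(5, -12, Mul(2, 1)))), -158)) = Add(15, Mul(Add(20, Pow(Add(5, -12, 2), 2), Mul(-10, Add(5, -12, 2))), -158)) = Add(15, Mul(Add(20, Pow(-5, 2), Mul(-10, -5)), -158)) = Add(15, Mul(Add(20, 25, 50), -158)) = Add(15, Mul(95, -158)) = Add(15, -15010) = -14995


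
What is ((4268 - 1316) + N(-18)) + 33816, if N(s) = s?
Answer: 36750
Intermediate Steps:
((4268 - 1316) + N(-18)) + 33816 = ((4268 - 1316) - 18) + 33816 = (2952 - 18) + 33816 = 2934 + 33816 = 36750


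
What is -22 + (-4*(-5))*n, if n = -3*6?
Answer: -382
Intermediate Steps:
n = -18
-22 + (-4*(-5))*n = -22 - 4*(-5)*(-18) = -22 + 20*(-18) = -22 - 360 = -382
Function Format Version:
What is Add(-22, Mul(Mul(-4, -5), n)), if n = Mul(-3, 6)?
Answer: -382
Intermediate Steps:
n = -18
Add(-22, Mul(Mul(-4, -5), n)) = Add(-22, Mul(Mul(-4, -5), -18)) = Add(-22, Mul(20, -18)) = Add(-22, -360) = -382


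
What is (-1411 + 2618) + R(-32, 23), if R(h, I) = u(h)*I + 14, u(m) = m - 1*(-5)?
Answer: 600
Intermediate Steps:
u(m) = 5 + m (u(m) = m + 5 = 5 + m)
R(h, I) = 14 + I*(5 + h) (R(h, I) = (5 + h)*I + 14 = I*(5 + h) + 14 = 14 + I*(5 + h))
(-1411 + 2618) + R(-32, 23) = (-1411 + 2618) + (14 + 23*(5 - 32)) = 1207 + (14 + 23*(-27)) = 1207 + (14 - 621) = 1207 - 607 = 600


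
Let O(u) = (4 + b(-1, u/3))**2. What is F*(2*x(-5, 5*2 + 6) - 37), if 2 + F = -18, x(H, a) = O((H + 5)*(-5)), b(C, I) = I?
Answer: 100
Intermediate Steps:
O(u) = (4 + u/3)**2
x(H, a) = (-13 - 5*H)**2/9 (x(H, a) = (12 + (H + 5)*(-5))**2/9 = (12 + (5 + H)*(-5))**2/9 = (12 + (-25 - 5*H))**2/9 = (-13 - 5*H)**2/9)
F = -20 (F = -2 - 18 = -20)
F*(2*x(-5, 5*2 + 6) - 37) = -20*(2*((13 + 5*(-5))**2/9) - 37) = -20*(2*((13 - 25)**2/9) - 37) = -20*(2*((1/9)*(-12)**2) - 37) = -20*(2*((1/9)*144) - 37) = -20*(2*16 - 37) = -20*(32 - 37) = -20*(-5) = 100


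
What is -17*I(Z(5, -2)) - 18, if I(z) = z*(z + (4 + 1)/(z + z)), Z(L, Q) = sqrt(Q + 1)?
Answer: -87/2 ≈ -43.500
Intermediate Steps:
Z(L, Q) = sqrt(1 + Q)
I(z) = z*(z + 5/(2*z)) (I(z) = z*(z + 5/((2*z))) = z*(z + 5*(1/(2*z))) = z*(z + 5/(2*z)))
-17*I(Z(5, -2)) - 18 = -17*(5/2 + (sqrt(1 - 2))**2) - 18 = -17*(5/2 + (sqrt(-1))**2) - 18 = -17*(5/2 + I**2) - 18 = -17*(5/2 - 1) - 18 = -17*3/2 - 18 = -51/2 - 18 = -87/2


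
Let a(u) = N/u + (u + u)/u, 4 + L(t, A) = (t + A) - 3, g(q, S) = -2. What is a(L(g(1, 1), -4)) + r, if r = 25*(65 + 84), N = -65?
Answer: 3732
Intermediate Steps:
L(t, A) = -7 + A + t (L(t, A) = -4 + ((t + A) - 3) = -4 + ((A + t) - 3) = -4 + (-3 + A + t) = -7 + A + t)
a(u) = 2 - 65/u (a(u) = -65/u + (u + u)/u = -65/u + (2*u)/u = -65/u + 2 = 2 - 65/u)
r = 3725 (r = 25*149 = 3725)
a(L(g(1, 1), -4)) + r = (2 - 65/(-7 - 4 - 2)) + 3725 = (2 - 65/(-13)) + 3725 = (2 - 65*(-1/13)) + 3725 = (2 + 5) + 3725 = 7 + 3725 = 3732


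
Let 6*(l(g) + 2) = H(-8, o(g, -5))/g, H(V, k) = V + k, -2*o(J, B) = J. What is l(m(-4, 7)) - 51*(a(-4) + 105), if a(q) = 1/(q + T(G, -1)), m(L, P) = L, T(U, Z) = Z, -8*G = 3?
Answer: -106931/20 ≈ -5346.5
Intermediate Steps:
G = -3/8 (G = -⅛*3 = -3/8 ≈ -0.37500)
a(q) = 1/(-1 + q) (a(q) = 1/(q - 1) = 1/(-1 + q))
o(J, B) = -J/2
l(g) = -2 + (-8 - g/2)/(6*g) (l(g) = -2 + ((-8 - g/2)/g)/6 = -2 + (-8 - g/2)/(6*g))
l(m(-4, 7)) - 51*(a(-4) + 105) = (1/12)*(-16 - 25*(-4))/(-4) - 51*(1/(-1 - 4) + 105) = (1/12)*(-¼)*(-16 + 100) - 51*(1/(-5) + 105) = (1/12)*(-¼)*84 - 51*(-⅕ + 105) = -7/4 - 51*524/5 = -7/4 - 1*26724/5 = -7/4 - 26724/5 = -106931/20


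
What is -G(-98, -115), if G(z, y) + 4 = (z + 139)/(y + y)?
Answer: 961/230 ≈ 4.1783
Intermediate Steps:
G(z, y) = -4 + (139 + z)/(2*y) (G(z, y) = -4 + (z + 139)/(y + y) = -4 + (139 + z)/((2*y)) = -4 + (139 + z)*(1/(2*y)) = -4 + (139 + z)/(2*y))
-G(-98, -115) = -(139 - 98 - 8*(-115))/(2*(-115)) = -(-1)*(139 - 98 + 920)/(2*115) = -(-1)*961/(2*115) = -1*(-961/230) = 961/230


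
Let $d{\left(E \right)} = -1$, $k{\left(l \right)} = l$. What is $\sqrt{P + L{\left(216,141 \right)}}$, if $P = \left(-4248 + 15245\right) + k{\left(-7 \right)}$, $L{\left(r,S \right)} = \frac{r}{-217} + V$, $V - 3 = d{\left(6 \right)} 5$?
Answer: $\frac{2 \sqrt{129341765}}{217} \approx 104.82$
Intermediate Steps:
$V = -2$ ($V = 3 - 5 = -2$)
$L{\left(r,S \right)} = -2 - \frac{r}{217}$ ($L{\left(r,S \right)} = \frac{r}{-217} - 2 = - \frac{r}{217} - 2 = -2 - \frac{r}{217}$)
$P = 10990$ ($P = \left(-4248 + 15245\right) - 7 = 10997 - 7 = 10990$)
$\sqrt{P + L{\left(216,141 \right)}} = \sqrt{10990 - \frac{650}{217}} = \sqrt{\frac{2384180}{217}} = \frac{2 \sqrt{129341765}}{217}$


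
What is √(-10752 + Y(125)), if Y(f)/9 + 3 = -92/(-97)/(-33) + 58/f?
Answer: 3*I*√851896742565/26675 ≈ 103.8*I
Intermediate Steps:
Y(f) = -29085/1067 + 522/f (Y(f) = -27 + 9*(-92/(-97)/(-33) + 58/f) = -27 + 9*(-92*(-1/97)*(-1/33) + 58/f) = -27 + 9*((92/97)*(-1/33) + 58/f) = -27 + 9*(-92/3201 + 58/f) = -27 + (-276/1067 + 522/f) = -29085/1067 + 522/f)
√(-10752 + Y(125)) = √(-10752 + (-29085/1067 + 522/125)) = √(-10752 - 3078651/133375) = √(-1437126651/133375) = 3*I*√851896742565/26675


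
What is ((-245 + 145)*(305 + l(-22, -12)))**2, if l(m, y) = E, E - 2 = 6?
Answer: 979690000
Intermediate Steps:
E = 8 (E = 2 + 6 = 8)
l(m, y) = 8
((-245 + 145)*(305 + l(-22, -12)))**2 = ((-245 + 145)*(305 + 8))**2 = (-100*313)**2 = (-31300)**2 = 979690000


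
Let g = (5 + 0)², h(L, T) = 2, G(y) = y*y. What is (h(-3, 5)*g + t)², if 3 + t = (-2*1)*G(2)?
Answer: 1521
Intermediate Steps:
G(y) = y²
g = 25 (g = 5² = 25)
t = -11 (t = -3 - 2*1*2² = -3 - 2*4 = -3 - 8 = -11)
(h(-3, 5)*g + t)² = (2*25 - 11)² = (50 - 11)² = 39² = 1521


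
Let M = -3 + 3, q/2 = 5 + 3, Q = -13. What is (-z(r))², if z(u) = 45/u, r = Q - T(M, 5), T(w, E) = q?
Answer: 2025/841 ≈ 2.4078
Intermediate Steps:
q = 16 (q = 2*(5 + 3) = 2*8 = 16)
M = 0
T(w, E) = 16
r = -29 (r = -13 - 1*16 = -13 - 16 = -29)
(-z(r))² = (-45/(-29))² = (-45*(-1)/29)² = (-1*(-45/29))² = (45/29)² = 2025/841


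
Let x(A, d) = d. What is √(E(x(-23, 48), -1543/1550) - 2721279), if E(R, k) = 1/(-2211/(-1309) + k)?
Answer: I*√263542889805749/9841 ≈ 1649.6*I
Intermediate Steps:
E(R, k) = 1/(201/119 + k) (E(R, k) = 1/(-2211*(-1/1309) + k) = 1/(201/119 + k))
√(E(x(-23, 48), -1543/1550) - 2721279) = √(119/(201 + 119*(-1543/1550)) - 2721279) = √(119/(201 - 183617/1550) - 2721279) = √(119/(127933/1550) - 2721279) = √(119*(1550/127933) - 2721279) = √(184450/127933 - 2721279) = √(-348141201857/127933) = I*√263542889805749/9841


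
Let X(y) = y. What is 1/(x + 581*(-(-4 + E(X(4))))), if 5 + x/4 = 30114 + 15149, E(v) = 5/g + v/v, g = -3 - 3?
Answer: 6/1099555 ≈ 5.4567e-6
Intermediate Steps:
g = -6
E(v) = ⅙ (E(v) = 5/(-6) + v/v = 5*(-⅙) + 1 = -⅚ + 1 = ⅙)
x = 181032 (x = -20 + 4*(30114 + 15149) = -20 + 4*45263 = -20 + 181052 = 181032)
1/(x + 581*(-(-4 + E(X(4))))) = 1/(181032 + 581*(-(-4 + ⅙))) = 1/(181032 + 581*(-1*(-23/6))) = 1/(181032 + 581*(23/6)) = 1/(181032 + 13363/6) = 1/(1099555/6) = 6/1099555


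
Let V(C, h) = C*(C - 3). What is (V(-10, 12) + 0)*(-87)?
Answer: -11310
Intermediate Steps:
V(C, h) = C*(-3 + C)
(V(-10, 12) + 0)*(-87) = (-10*(-3 - 10) + 0)*(-87) = (-10*(-13) + 0)*(-87) = (130 + 0)*(-87) = 130*(-87) = -11310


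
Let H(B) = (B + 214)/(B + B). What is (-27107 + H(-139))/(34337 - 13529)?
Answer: -7535821/5784624 ≈ -1.3027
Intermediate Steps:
H(B) = (214 + B)/(2*B) (H(B) = (214 + B)/((2*B)) = (214 + B)*(1/(2*B)) = (214 + B)/(2*B))
(-27107 + H(-139))/(34337 - 13529) = (-27107 + (½)*(214 - 139)/(-139))/(34337 - 13529) = (-27107 + (½)*(-1/139)*75)/20808 = (-27107 - 75/278)*(1/20808) = -7535821/278*1/20808 = -7535821/5784624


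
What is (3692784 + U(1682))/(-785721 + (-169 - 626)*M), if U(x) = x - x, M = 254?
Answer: -1230928/329217 ≈ -3.7390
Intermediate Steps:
U(x) = 0
(3692784 + U(1682))/(-785721 + (-169 - 626)*M) = (3692784 + 0)/(-785721 + (-169 - 626)*254) = 3692784/(-785721 - 795*254) = 3692784/(-785721 - 201930) = 3692784/(-987651) = 3692784*(-1/987651) = -1230928/329217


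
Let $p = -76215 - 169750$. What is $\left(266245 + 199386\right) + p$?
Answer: $219666$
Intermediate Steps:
$p = -245965$ ($p = -76215 - 169750 = -245965$)
$\left(266245 + 199386\right) + p = \left(266245 + 199386\right) - 245965 = 465631 - 245965 = 219666$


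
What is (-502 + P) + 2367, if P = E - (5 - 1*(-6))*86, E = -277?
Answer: 642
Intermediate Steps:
P = -1223 (P = -277 - (5 - 1*(-6))*86 = -277 - (5 + 6)*86 = -277 - 11*86 = -277 - 1*946 = -277 - 946 = -1223)
(-502 + P) + 2367 = (-502 - 1223) + 2367 = -1725 + 2367 = 642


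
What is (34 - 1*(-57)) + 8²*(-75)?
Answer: -4709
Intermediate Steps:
(34 - 1*(-57)) + 8²*(-75) = (34 + 57) + 64*(-75) = 91 - 4800 = -4709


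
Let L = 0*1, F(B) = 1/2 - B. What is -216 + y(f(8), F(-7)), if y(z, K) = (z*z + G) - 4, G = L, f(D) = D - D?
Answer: -220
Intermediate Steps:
f(D) = 0
F(B) = ½ - B
L = 0
G = 0
y(z, K) = -4 + z² (y(z, K) = (z*z + 0) - 4 = (z² + 0) - 4 = z² - 4 = -4 + z²)
-216 + y(f(8), F(-7)) = -216 + (-4 + 0²) = -216 + (-4 + 0) = -216 - 4 = -220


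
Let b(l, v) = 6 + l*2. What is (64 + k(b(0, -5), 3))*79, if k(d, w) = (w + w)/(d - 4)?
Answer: 5293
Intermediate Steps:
b(l, v) = 6 + 2*l
k(d, w) = 2*w/(-4 + d) (k(d, w) = (2*w)/(-4 + d) = 2*w/(-4 + d))
(64 + k(b(0, -5), 3))*79 = (64 + 2*3/(-4 + (6 + 2*0)))*79 = (64 + 2*3/(-4 + (6 + 0)))*79 = (64 + 2*3/(-4 + 6))*79 = (64 + 2*3/2)*79 = (64 + 2*3*(½))*79 = (64 + 3)*79 = 67*79 = 5293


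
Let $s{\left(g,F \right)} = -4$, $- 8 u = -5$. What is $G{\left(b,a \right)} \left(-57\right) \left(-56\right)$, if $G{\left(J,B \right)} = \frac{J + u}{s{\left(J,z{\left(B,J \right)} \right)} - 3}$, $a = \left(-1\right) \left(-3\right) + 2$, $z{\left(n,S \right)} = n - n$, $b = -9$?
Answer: $3819$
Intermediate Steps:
$u = \frac{5}{8}$ ($u = \left(- \frac{1}{8}\right) \left(-5\right) = \frac{5}{8} \approx 0.625$)
$z{\left(n,S \right)} = 0$
$a = 5$ ($a = 3 + 2 = 5$)
$G{\left(J,B \right)} = - \frac{5}{56} - \frac{J}{7}$ ($G{\left(J,B \right)} = \frac{J + \frac{5}{8}}{-4 - 3} = \frac{\frac{5}{8} + J}{-7} = \left(\frac{5}{8} + J\right) \left(- \frac{1}{7}\right) = - \frac{5}{56} - \frac{J}{7}$)
$G{\left(b,a \right)} \left(-57\right) \left(-56\right) = \left(- \frac{5}{56} - - \frac{9}{7}\right) \left(-57\right) \left(-56\right) = \left(- \frac{5}{56} + \frac{9}{7}\right) \left(-57\right) \left(-56\right) = \frac{67}{56} \left(-57\right) \left(-56\right) = \left(- \frac{3819}{56}\right) \left(-56\right) = 3819$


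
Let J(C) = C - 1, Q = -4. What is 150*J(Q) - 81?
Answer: -831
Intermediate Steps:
J(C) = -1 + C
150*J(Q) - 81 = 150*(-1 - 4) - 81 = 150*(-5) - 81 = -750 - 81 = -831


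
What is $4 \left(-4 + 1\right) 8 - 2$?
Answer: $-98$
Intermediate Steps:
$4 \left(-4 + 1\right) 8 - 2 = 4 \left(-3\right) 8 - 2 = \left(-12\right) 8 - 2 = -96 - 2 = -98$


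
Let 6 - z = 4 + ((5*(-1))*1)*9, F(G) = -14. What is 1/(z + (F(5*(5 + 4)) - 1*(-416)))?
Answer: 1/449 ≈ 0.0022272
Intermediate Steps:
z = 47 (z = 6 - (4 + ((5*(-1))*1)*9) = 6 - (4 - 5*1*9) = 6 - (4 - 5*9) = 6 - (4 - 45) = 6 - 1*(-41) = 6 + 41 = 47)
1/(z + (F(5*(5 + 4)) - 1*(-416))) = 1/(47 + (-14 - 1*(-416))) = 1/(47 + (-14 + 416)) = 1/(47 + 402) = 1/449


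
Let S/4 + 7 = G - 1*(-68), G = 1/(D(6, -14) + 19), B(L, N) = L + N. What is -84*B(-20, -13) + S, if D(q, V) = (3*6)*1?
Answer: 111596/37 ≈ 3016.1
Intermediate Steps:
D(q, V) = 18 (D(q, V) = 18*1 = 18)
G = 1/37 (G = 1/(18 + 19) = 1/37 ≈ 0.027027)
S = 9032/37 (S = -28 + 4*(1/37 - 1*(-68)) = -28 + 4*(1/37 + 68) = -28 + 4*(2517/37) = -28 + 10068/37 = 9032/37 ≈ 244.11)
-84*B(-20, -13) + S = -84*(-20 - 13) + 9032/37 = -84*(-33) + 9032/37 = 2772 + 9032/37 = 111596/37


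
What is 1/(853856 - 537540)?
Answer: 1/316316 ≈ 3.1614e-6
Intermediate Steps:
1/(853856 - 537540) = 1/316316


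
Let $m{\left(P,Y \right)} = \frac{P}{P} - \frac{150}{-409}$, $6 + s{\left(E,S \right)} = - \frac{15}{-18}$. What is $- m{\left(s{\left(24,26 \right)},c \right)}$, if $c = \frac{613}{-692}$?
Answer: $- \frac{559}{409} \approx -1.3667$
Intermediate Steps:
$s{\left(E,S \right)} = - \frac{31}{6}$ ($s{\left(E,S \right)} = -6 - \frac{15}{-18} = -6 - - \frac{5}{6} = -6 + \frac{5}{6} = - \frac{31}{6}$)
$c = - \frac{613}{692}$ ($c = 613 \left(- \frac{1}{692}\right) = - \frac{613}{692} \approx -0.88584$)
$m{\left(P,Y \right)} = \frac{559}{409}$ ($m{\left(P,Y \right)} = 1 - - \frac{150}{409} = 1 + \frac{150}{409} = \frac{559}{409}$)
$- m{\left(s{\left(24,26 \right)},c \right)} = \left(-1\right) \frac{559}{409} = - \frac{559}{409}$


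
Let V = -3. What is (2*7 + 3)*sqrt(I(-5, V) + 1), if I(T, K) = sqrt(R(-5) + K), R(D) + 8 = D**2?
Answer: 17*sqrt(1 + sqrt(14)) ≈ 37.018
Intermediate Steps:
R(D) = -8 + D**2
I(T, K) = sqrt(17 + K) (I(T, K) = sqrt((-8 + (-5)**2) + K) = sqrt((-8 + 25) + K) = sqrt(17 + K))
(2*7 + 3)*sqrt(I(-5, V) + 1) = (2*7 + 3)*sqrt(sqrt(17 - 3) + 1) = (14 + 3)*sqrt(sqrt(14) + 1) = 17*sqrt(1 + sqrt(14))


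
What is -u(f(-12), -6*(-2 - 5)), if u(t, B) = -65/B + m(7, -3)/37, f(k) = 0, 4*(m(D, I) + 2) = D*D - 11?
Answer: 1045/777 ≈ 1.3449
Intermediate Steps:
m(D, I) = -19/4 + D²/4 (m(D, I) = -2 + (D*D - 11)/4 = -2 + (D² - 11)/4 = -2 + (-11 + D²)/4 = -2 + (-11/4 + D²/4) = -19/4 + D²/4)
u(t, B) = 15/74 - 65/B (u(t, B) = -65/B + (-19/4 + (¼)*7²)/37 = -65/B + (-19/4 + (¼)*49)*(1/37) = -65/B + (-19/4 + 49/4)*(1/37) = -65/B + (15/2)*(1/37) = -65/B + 15/74 = 15/74 - 65/B)
-u(f(-12), -6*(-2 - 5)) = -(15/74 - 65*(-1/(6*(-2 - 5)))) = -(15/74 - 65/((-6*(-7)))) = -(15/74 - 65/42) = -1*(-1045/777) = 1045/777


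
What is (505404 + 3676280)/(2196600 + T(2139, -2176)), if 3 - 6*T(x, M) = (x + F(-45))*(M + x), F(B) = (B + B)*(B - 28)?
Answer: 2090842/1125153 ≈ 1.8583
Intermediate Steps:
F(B) = 2*B*(-28 + B) (F(B) = (2*B)*(-28 + B) = 2*B*(-28 + B))
T(x, M) = 1/2 - (6570 + x)*(M + x)/6 (T(x, M) = 1/2 - (x + 2*(-45)*(-28 - 45))*(M + x)/6 = 1/2 - (x + 2*(-45)*(-73))*(M + x)/6 = 1/2 - (x + 6570)*(M + x)/6 = 1/2 - (6570 + x)*(M + x)/6)
(505404 + 3676280)/(2196600 + T(2139, -2176)) = (505404 + 3676280)/(2196600 + (1/2 - 1095*(-2176) - 1095*2139 - 1/6*2139**2 - 1/6*(-2176)*2139)) = 4181684/(2196600 + (1/2 + 2382720 - 2342205 - 1/6*4575321 + 775744)) = 4181684/(2196600 + (1/2 + 2382720 - 2342205 - 1525107/2 + 775744)) = 4181684/(2196600 + 53706) = 4181684/2250306 = 4181684*(1/2250306) = 2090842/1125153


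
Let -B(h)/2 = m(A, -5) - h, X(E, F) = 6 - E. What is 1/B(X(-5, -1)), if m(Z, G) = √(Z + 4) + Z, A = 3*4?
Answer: -⅒ ≈ -0.10000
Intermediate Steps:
A = 12
m(Z, G) = Z + √(4 + Z) (m(Z, G) = √(4 + Z) + Z = Z + √(4 + Z))
B(h) = -32 + 2*h (B(h) = -2*((12 + √(4 + 12)) - h) = -2*((12 + √16) - h) = -2*((12 + 4) - h) = -2*(16 - h) = -32 + 2*h)
1/B(X(-5, -1)) = 1/(-32 + 2*(6 - 1*(-5))) = 1/(-32 + 2*(6 + 5)) = 1/(-32 + 2*11) = 1/(-32 + 22) = 1/(-10) = -⅒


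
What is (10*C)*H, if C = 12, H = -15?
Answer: -1800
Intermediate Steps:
(10*C)*H = (10*12)*(-15) = 120*(-15) = -1800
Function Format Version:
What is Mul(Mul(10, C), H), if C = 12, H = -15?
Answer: -1800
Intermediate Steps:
Mul(Mul(10, C), H) = Mul(Mul(10, 12), -15) = Mul(120, -15) = -1800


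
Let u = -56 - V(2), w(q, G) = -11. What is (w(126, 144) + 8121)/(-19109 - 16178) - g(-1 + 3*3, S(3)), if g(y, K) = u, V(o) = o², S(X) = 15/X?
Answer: 2109110/35287 ≈ 59.770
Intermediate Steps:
u = -60 (u = -56 - 1*2² = -56 - 1*4 = -56 - 4 = -60)
g(y, K) = -60
(w(126, 144) + 8121)/(-19109 - 16178) - g(-1 + 3*3, S(3)) = (-11 + 8121)/(-19109 - 16178) - 1*(-60) = 8110/(-35287) + 60 = 8110*(-1/35287) + 60 = -8110/35287 + 60 = 2109110/35287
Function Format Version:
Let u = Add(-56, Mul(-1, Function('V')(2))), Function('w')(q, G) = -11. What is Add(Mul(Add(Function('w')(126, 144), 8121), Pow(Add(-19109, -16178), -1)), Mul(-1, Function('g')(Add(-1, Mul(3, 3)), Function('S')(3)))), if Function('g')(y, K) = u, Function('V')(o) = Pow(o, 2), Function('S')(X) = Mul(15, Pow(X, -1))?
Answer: Rational(2109110, 35287) ≈ 59.770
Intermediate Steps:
u = -60 (u = Add(-56, Mul(-1, Pow(2, 2))) = Add(-56, Mul(-1, 4)) = Add(-56, -4) = -60)
Function('g')(y, K) = -60
Add(Mul(Add(Function('w')(126, 144), 8121), Pow(Add(-19109, -16178), -1)), Mul(-1, Function('g')(Add(-1, Mul(3, 3)), Function('S')(3)))) = Add(Mul(Add(-11, 8121), Pow(Add(-19109, -16178), -1)), Mul(-1, -60)) = Add(Mul(8110, Pow(-35287, -1)), 60) = Add(Mul(8110, Rational(-1, 35287)), 60) = Add(Rational(-8110, 35287), 60) = Rational(2109110, 35287)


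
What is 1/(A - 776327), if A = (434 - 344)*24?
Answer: -1/774167 ≈ -1.2917e-6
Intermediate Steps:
A = 2160 (A = 90*24 = 2160)
1/(A - 776327) = 1/(2160 - 776327) = 1/(-774167) = -1/774167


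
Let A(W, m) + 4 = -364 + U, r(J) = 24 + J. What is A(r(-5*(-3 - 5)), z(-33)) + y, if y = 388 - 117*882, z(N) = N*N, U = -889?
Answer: -104063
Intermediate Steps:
z(N) = N**2
A(W, m) = -1257 (A(W, m) = -4 + (-364 - 889) = -4 - 1253 = -1257)
y = -102806 (y = 388 - 103194 = -102806)
A(r(-5*(-3 - 5)), z(-33)) + y = -1257 - 102806 = -104063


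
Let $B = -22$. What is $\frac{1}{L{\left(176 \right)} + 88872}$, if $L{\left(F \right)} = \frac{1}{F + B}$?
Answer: $\frac{154}{13686289} \approx 1.1252 \cdot 10^{-5}$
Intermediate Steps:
$L{\left(F \right)} = \frac{1}{-22 + F}$ ($L{\left(F \right)} = \frac{1}{F - 22} = \frac{1}{-22 + F}$)
$\frac{1}{L{\left(176 \right)} + 88872} = \frac{1}{\frac{1}{-22 + 176} + 88872} = \frac{1}{\frac{1}{154} + 88872} = \frac{1}{\frac{13686289}{154}} = \frac{154}{13686289}$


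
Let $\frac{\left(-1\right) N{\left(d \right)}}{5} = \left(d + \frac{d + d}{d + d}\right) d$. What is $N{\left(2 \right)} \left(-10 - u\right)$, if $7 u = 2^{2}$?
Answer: $\frac{2220}{7} \approx 317.14$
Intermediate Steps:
$N{\left(d \right)} = - 5 d \left(1 + d\right)$ ($N{\left(d \right)} = - 5 \left(d + \frac{d + d}{d + d}\right) d = - 5 \left(d + \frac{2 d}{2 d}\right) d = - 5 \left(d + 2 d \frac{1}{2 d}\right) d = - 5 \left(d + 1\right) d = - 5 \left(1 + d\right) d = - 5 d \left(1 + d\right)$)
$u = \frac{4}{7}$ ($u = \frac{2^{2}}{7} = \frac{1}{7} \cdot 4 = \frac{4}{7} \approx 0.57143$)
$N{\left(2 \right)} \left(-10 - u\right) = \left(-5\right) 2 \left(1 + 2\right) \left(-10 - \frac{4}{7}\right) = \left(-5\right) 2 \cdot 3 \left(-10 - \frac{4}{7}\right) = \left(-30\right) \left(- \frac{74}{7}\right) = \frac{2220}{7}$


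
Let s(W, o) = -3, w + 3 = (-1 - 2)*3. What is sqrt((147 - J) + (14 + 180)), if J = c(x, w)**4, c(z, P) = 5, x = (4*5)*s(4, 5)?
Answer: 2*I*sqrt(71) ≈ 16.852*I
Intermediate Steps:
w = -12 (w = -3 + (-1 - 2)*3 = -3 - 3*3 = -3 - 9 = -12)
x = -60 (x = (4*5)*(-3) = 20*(-3) = -60)
J = 625 (J = 5**4 = 625)
sqrt((147 - J) + (14 + 180)) = sqrt((147 - 1*625) + (14 + 180)) = sqrt((147 - 625) + 194) = sqrt(-478 + 194) = sqrt(-284) = 2*I*sqrt(71)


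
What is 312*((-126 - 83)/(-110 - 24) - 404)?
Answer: -8412612/67 ≈ -1.2556e+5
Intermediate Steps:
312*((-126 - 83)/(-110 - 24) - 404) = 312*(-209/(-134) - 404) = 312*(-209*(-1/134) - 404) = 312*(209/134 - 404) = 312*(-53927/134) = -8412612/67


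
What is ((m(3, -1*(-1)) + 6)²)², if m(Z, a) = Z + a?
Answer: 10000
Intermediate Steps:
((m(3, -1*(-1)) + 6)²)² = (((3 - 1*(-1)) + 6)²)² = (((3 + 1) + 6)²)² = ((4 + 6)²)² = (10²)² = 100² = 10000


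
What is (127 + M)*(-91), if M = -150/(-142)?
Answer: -827372/71 ≈ -11653.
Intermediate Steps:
M = 75/71 (M = -150*(-1/142) = 75/71 ≈ 1.0563)
(127 + M)*(-91) = (127 + 75/71)*(-91) = (9092/71)*(-91) = -827372/71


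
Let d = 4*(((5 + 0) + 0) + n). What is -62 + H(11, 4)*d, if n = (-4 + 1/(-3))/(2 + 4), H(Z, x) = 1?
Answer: -404/9 ≈ -44.889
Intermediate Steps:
n = -13/18 (n = (-4 - ⅓)/6 = -13/3*⅙ = -13/18 ≈ -0.72222)
d = 154/9 (d = 4*(((5 + 0) + 0) - 13/18) = 4*((5 + 0) - 13/18) = 4*(5 - 13/18) = 4*(77/18) = 154/9 ≈ 17.111)
-62 + H(11, 4)*d = -62 + 1*(154/9) = -62 + 154/9 = -404/9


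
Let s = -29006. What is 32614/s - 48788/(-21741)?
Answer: 353041877/315309723 ≈ 1.1197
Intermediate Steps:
32614/s - 48788/(-21741) = 32614/(-29006) - 48788/(-21741) = 32614*(-1/29006) - 48788*(-1/21741) = -16307/14503 + 48788/21741 = 353041877/315309723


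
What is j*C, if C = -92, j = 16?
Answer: -1472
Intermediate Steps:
j*C = 16*(-92) = -1472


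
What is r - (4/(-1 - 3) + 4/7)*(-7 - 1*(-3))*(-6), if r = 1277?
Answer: 9011/7 ≈ 1287.3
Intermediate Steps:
r - (4/(-1 - 3) + 4/7)*(-7 - 1*(-3))*(-6) = 1277 - (4/(-1 - 3) + 4/7)*(-7 - 1*(-3))*(-6) = 1277 - (4/(-4) + 4*(⅐))*(-7 + 3)*(-6) = 1277 - (4*(-¼) + 4/7)*(-4)*(-6) = 1277 - (-1 + 4/7)*(-4)*(-6) = 1277 - (-3/7*(-4))*(-6) = 1277 - 12*(-6)/7 = 1277 - 1*(-72/7) = 1277 + 72/7 = 9011/7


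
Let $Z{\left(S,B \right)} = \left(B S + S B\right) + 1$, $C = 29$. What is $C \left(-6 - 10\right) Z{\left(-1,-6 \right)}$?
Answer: $-6032$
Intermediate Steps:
$Z{\left(S,B \right)} = 1 + 2 B S$ ($Z{\left(S,B \right)} = \left(B S + B S\right) + 1 = 2 B S + 1 = 1 + 2 B S$)
$C \left(-6 - 10\right) Z{\left(-1,-6 \right)} = 29 \left(-6 - 10\right) \left(1 + 2 \left(-6\right) \left(-1\right)\right) = 29 \left(-16\right) \left(1 + 12\right) = \left(-464\right) 13 = -6032$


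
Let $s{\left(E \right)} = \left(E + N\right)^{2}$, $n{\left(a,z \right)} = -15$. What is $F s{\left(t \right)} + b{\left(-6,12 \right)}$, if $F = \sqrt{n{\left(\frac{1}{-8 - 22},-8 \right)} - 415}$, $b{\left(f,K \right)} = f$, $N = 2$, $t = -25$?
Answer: $-6 + 529 i \sqrt{430} \approx -6.0 + 10970.0 i$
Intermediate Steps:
$s{\left(E \right)} = \left(2 + E\right)^{2}$ ($s{\left(E \right)} = \left(E + 2\right)^{2} = \left(2 + E\right)^{2}$)
$F = i \sqrt{430}$ ($F = \sqrt{-15 - 415} = \sqrt{-430} = i \sqrt{430} \approx 20.736 i$)
$F s{\left(t \right)} + b{\left(-6,12 \right)} = i \sqrt{430} \left(2 - 25\right)^{2} - 6 = i \sqrt{430} \left(-23\right)^{2} - 6 = i \sqrt{430} \cdot 529 - 6 = 529 i \sqrt{430} - 6 = -6 + 529 i \sqrt{430}$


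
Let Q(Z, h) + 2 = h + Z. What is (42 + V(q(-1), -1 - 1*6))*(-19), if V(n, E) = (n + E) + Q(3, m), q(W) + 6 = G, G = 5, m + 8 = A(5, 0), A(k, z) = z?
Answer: -513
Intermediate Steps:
m = -8 (m = -8 + 0 = -8)
q(W) = -1 (q(W) = -6 + 5 = -1)
Q(Z, h) = -2 + Z + h (Q(Z, h) = -2 + (h + Z) = -2 + (Z + h) = -2 + Z + h)
V(n, E) = -7 + E + n (V(n, E) = (n + E) + (-2 + 3 - 8) = (E + n) - 7 = -7 + E + n)
(42 + V(q(-1), -1 - 1*6))*(-19) = (42 + (-7 + (-1 - 1*6) - 1))*(-19) = (42 + (-7 + (-1 - 6) - 1))*(-19) = (42 + (-7 - 7 - 1))*(-19) = (42 - 15)*(-19) = 27*(-19) = -513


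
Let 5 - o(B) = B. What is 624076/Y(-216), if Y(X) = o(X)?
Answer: 624076/221 ≈ 2823.9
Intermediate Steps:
o(B) = 5 - B
Y(X) = 5 - X
624076/Y(-216) = 624076/(5 - 1*(-216)) = 624076/(5 + 216) = 624076/221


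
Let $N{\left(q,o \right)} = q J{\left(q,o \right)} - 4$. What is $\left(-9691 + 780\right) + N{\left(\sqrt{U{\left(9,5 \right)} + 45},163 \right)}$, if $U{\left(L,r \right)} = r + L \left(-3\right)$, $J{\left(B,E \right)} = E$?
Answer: $-8915 + 163 \sqrt{23} \approx -8133.3$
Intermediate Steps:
$U{\left(L,r \right)} = r - 3 L$
$N{\left(q,o \right)} = -4 + o q$ ($N{\left(q,o \right)} = q o - 4 = o q - 4 = -4 + o q$)
$\left(-9691 + 780\right) + N{\left(\sqrt{U{\left(9,5 \right)} + 45},163 \right)} = \left(-9691 + 780\right) - \left(4 - 163 \sqrt{\left(5 - 27\right) + 45}\right) = -8911 - \left(4 - 163 \sqrt{\left(5 - 27\right) + 45}\right) = -8911 - \left(4 - 163 \sqrt{-22 + 45}\right) = -8911 - \left(4 - 163 \sqrt{23}\right) = -8915 + 163 \sqrt{23}$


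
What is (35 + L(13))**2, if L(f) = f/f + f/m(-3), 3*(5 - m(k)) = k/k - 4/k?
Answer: 2205225/1444 ≈ 1527.2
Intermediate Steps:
m(k) = 14/3 + 4/(3*k) (m(k) = 5 - (k/k - 4/k)/3 = 5 - (1 - 4/k)/3 = 5 + (-1/3 + 4/(3*k)) = 14/3 + 4/(3*k))
L(f) = 1 + 9*f/38 (L(f) = f/f + f/(((2/3)*(2 + 7*(-3))/(-3))) = 1 + f/(((2/3)*(-1/3)*(2 - 21))) = 1 + f/(((2/3)*(-1/3)*(-19))) = 1 + f/(38/9) = 1 + f*(9/38) = 1 + 9*f/38)
(35 + L(13))**2 = (35 + (1 + (9/38)*13))**2 = (35 + (1 + 117/38))**2 = (35 + 155/38)**2 = (1485/38)**2 = 2205225/1444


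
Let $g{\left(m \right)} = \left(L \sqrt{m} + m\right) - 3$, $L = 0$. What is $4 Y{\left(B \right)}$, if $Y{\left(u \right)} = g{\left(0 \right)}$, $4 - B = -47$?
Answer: $-12$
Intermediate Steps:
$B = 51$ ($B = 4 - -47 = 4 + 47 = 51$)
$g{\left(m \right)} = -3 + m$ ($g{\left(m \right)} = \left(0 \sqrt{m} + m\right) - 3 = \left(0 + m\right) - 3 = m - 3 = -3 + m$)
$Y{\left(u \right)} = -3$ ($Y{\left(u \right)} = -3 + 0 = -3$)
$4 Y{\left(B \right)} = 4 \left(-3\right) = -12$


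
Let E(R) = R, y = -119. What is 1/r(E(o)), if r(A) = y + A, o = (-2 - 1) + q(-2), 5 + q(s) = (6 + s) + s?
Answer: -1/125 ≈ -0.0080000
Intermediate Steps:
q(s) = 1 + 2*s (q(s) = -5 + ((6 + s) + s) = -5 + (6 + 2*s) = 1 + 2*s)
o = -6 (o = (-2 - 1) + (1 + 2*(-2)) = -3 + (1 - 4) = -3 - 3 = -6)
r(A) = -119 + A
1/r(E(o)) = 1/(-119 - 6) = 1/(-125) = -1/125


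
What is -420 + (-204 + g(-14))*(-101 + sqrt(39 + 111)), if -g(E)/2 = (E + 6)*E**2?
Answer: -296552 + 14660*sqrt(6) ≈ -2.6064e+5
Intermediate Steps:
g(E) = -2*E**2*(6 + E) (g(E) = -2*(E + 6)*E**2 = -2*(6 + E)*E**2 = -2*E**2*(6 + E))
-420 + (-204 + g(-14))*(-101 + sqrt(39 + 111)) = -420 + (-204 + 2*(-14)**2*(-6 - 1*(-14)))*(-101 + sqrt(39 + 111)) = -420 + (-204 + 2*196*(-6 + 14))*(-101 + sqrt(150)) = -420 + (-204 + 2*196*8)*(-101 + 5*sqrt(6)) = -420 + (-204 + 3136)*(-101 + 5*sqrt(6)) = -420 + 2932*(-101 + 5*sqrt(6)) = -420 + (-296132 + 14660*sqrt(6)) = -296552 + 14660*sqrt(6)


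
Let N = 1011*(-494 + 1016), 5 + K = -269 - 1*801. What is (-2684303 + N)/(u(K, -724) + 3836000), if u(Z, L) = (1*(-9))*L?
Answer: -2156561/3842516 ≈ -0.56124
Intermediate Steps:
K = -1075 (K = -5 + (-269 - 1*801) = -5 + (-269 - 801) = -5 - 1070 = -1075)
u(Z, L) = -9*L
N = 527742 (N = 1011*522 = 527742)
(-2684303 + N)/(u(K, -724) + 3836000) = (-2684303 + 527742)/(-9*(-724) + 3836000) = -2156561/(6516 + 3836000) = -2156561/3842516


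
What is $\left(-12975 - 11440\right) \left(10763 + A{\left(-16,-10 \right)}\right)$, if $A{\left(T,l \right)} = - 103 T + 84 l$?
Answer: $-282505965$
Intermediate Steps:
$\left(-12975 - 11440\right) \left(10763 + A{\left(-16,-10 \right)}\right) = \left(-12975 - 11440\right) \left(10763 + \left(\left(-103\right) \left(-16\right) + 84 \left(-10\right)\right)\right) = - 24415 \left(10763 + \left(1648 - 840\right)\right) = - 24415 \left(10763 + 808\right) = \left(-24415\right) 11571 = -282505965$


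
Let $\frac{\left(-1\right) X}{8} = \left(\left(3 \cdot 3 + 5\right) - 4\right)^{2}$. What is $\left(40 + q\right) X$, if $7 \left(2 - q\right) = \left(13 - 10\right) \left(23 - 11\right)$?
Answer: $- \frac{206400}{7} \approx -29486.0$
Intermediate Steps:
$X = -800$ ($X = - 8 \left(\left(3 \cdot 3 + 5\right) - 4\right)^{2} = - 8 \left(\left(9 + 5\right) - 4\right)^{2} = - 8 \left(14 - 4\right)^{2} = - 8 \cdot 10^{2} = \left(-8\right) 100 = -800$)
$q = - \frac{22}{7}$ ($q = 2 - \frac{\left(13 - 10\right) \left(23 - 11\right)}{7} = 2 - \frac{3 \cdot 12}{7} = 2 - \frac{36}{7} = - \frac{22}{7} \approx -3.1429$)
$\left(40 + q\right) X = \left(40 - \frac{22}{7}\right) \left(-800\right) = \frac{258}{7} \left(-800\right) = - \frac{206400}{7}$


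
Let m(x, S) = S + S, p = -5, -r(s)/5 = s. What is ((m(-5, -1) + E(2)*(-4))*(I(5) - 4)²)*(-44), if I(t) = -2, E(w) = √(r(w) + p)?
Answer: 3168 + 6336*I*√15 ≈ 3168.0 + 24539.0*I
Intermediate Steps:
r(s) = -5*s
E(w) = √(-5 - 5*w) (E(w) = √(-5*w - 5) = √(-5 - 5*w))
m(x, S) = 2*S
((m(-5, -1) + E(2)*(-4))*(I(5) - 4)²)*(-44) = ((2*(-1) + √(-5 - 5*2)*(-4))*(-2 - 4)²)*(-44) = ((-2 + √(-5 - 10)*(-4))*(-6)²)*(-44) = ((-2 + √(-15)*(-4))*36)*(-44) = ((-2 + (I*√15)*(-4))*36)*(-44) = ((-2 - 4*I*√15)*36)*(-44) = (-72 - 144*I*√15)*(-44) = 3168 + 6336*I*√15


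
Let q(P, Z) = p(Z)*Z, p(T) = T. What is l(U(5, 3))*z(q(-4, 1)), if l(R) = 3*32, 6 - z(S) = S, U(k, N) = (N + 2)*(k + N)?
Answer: 480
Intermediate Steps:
U(k, N) = (2 + N)*(N + k)
q(P, Z) = Z² (q(P, Z) = Z*Z = Z²)
z(S) = 6 - S
l(R) = 96
l(U(5, 3))*z(q(-4, 1)) = 96*(6 - 1*1²) = 96*(6 - 1*1) = 96*(6 - 1) = 96*5 = 480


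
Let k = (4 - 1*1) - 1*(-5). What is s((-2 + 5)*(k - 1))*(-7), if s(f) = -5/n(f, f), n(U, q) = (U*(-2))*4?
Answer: -5/24 ≈ -0.20833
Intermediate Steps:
n(U, q) = -8*U (n(U, q) = -2*U*4 = -8*U)
k = 8 (k = (4 - 1) + 5 = 3 + 5 = 8)
s(f) = 5/(8*f) (s(f) = -5*(-1/(8*f)) = -(-5)/(8*f) = 5/(8*f))
s((-2 + 5)*(k - 1))*(-7) = (5/(8*(((-2 + 5)*(8 - 1)))))*(-7) = (5/(8*((3*7))))*(-7) = ((5/8)/21)*(-7) = ((5/8)*(1/21))*(-7) = (5/168)*(-7) = -5/24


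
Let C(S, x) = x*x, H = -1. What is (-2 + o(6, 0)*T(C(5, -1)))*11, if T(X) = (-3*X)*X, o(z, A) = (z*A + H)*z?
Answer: 176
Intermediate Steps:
o(z, A) = z*(-1 + A*z) (o(z, A) = (z*A - 1)*z = (A*z - 1)*z = (-1 + A*z)*z = z*(-1 + A*z))
C(S, x) = x²
T(X) = -3*X²
(-2 + o(6, 0)*T(C(5, -1)))*11 = (-2 + (6*(-1 + 0*6))*(-3*((-1)²)²))*11 = (-2 + (6*(-1 + 0))*(-3*1²))*11 = (-2 + (6*(-1))*(-3*1))*11 = (-2 - 6*(-3))*11 = (-2 + 18)*11 = 16*11 = 176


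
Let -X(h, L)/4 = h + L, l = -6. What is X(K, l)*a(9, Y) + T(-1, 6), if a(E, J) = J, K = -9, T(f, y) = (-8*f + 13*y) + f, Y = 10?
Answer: 685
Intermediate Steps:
T(f, y) = -7*f + 13*y
X(h, L) = -4*L - 4*h (X(h, L) = -4*(h + L) = -4*(L + h) = -4*L - 4*h)
X(K, l)*a(9, Y) + T(-1, 6) = (-4*(-6) - 4*(-9))*10 + (-7*(-1) + 13*6) = (24 + 36)*10 + (7 + 78) = 60*10 + 85 = 600 + 85 = 685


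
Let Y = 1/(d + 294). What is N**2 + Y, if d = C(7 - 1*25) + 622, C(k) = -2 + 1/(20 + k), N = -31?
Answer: 1757671/1829 ≈ 961.00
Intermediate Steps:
d = 1241/2 (d = (-39 - 2*(7 - 1*25))/(20 + (7 - 1*25)) + 622 = (-39 - 2*(7 - 25))/(20 + (7 - 25)) + 622 = (-39 - 2*(-18))/(20 - 18) + 622 = (-39 + 36)/2 + 622 = (1/2)*(-3) + 622 = -3/2 + 622 = 1241/2 ≈ 620.50)
Y = 2/1829 (Y = 1/(1241/2 + 294) = 1/(1829/2) = 2/1829 ≈ 0.0010935)
N**2 + Y = (-31)**2 + 2/1829 = 961 + 2/1829 = 1757671/1829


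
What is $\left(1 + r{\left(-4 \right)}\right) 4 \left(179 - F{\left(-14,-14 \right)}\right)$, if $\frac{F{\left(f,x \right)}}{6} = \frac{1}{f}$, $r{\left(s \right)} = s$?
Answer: $- \frac{15072}{7} \approx -2153.1$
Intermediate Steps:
$F{\left(f,x \right)} = \frac{6}{f}$
$\left(1 + r{\left(-4 \right)}\right) 4 \left(179 - F{\left(-14,-14 \right)}\right) = \left(1 - 4\right) 4 \left(179 - \frac{6}{-14}\right) = \left(-3\right) 4 \left(179 - 6 \left(- \frac{1}{14}\right)\right) = - 12 \left(179 - - \frac{3}{7}\right) = - 12 \left(179 + \frac{3}{7}\right) = \left(-12\right) \frac{1256}{7} = - \frac{15072}{7}$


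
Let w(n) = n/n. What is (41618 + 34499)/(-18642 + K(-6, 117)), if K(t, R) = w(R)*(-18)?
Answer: -76117/18660 ≈ -4.0792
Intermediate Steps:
w(n) = 1
K(t, R) = -18 (K(t, R) = 1*(-18) = -18)
(41618 + 34499)/(-18642 + K(-6, 117)) = (41618 + 34499)/(-18642 - 18) = 76117/(-18660) = 76117*(-1/18660) = -76117/18660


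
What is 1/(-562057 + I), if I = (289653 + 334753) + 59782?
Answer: 1/122131 ≈ 8.1879e-6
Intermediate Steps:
I = 684188 (I = 624406 + 59782 = 684188)
1/(-562057 + I) = 1/(-562057 + 684188) = 1/122131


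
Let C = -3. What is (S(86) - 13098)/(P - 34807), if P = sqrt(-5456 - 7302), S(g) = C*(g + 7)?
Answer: 155204413/403846669 + 4459*I*sqrt(12758)/403846669 ≈ 0.38432 + 0.0012471*I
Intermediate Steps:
S(g) = -21 - 3*g (S(g) = -3*(g + 7) = -3*(7 + g) = -21 - 3*g)
P = I*sqrt(12758) (P = sqrt(-12758) = I*sqrt(12758) ≈ 112.95*I)
(S(86) - 13098)/(P - 34807) = ((-21 - 3*86) - 13098)/(I*sqrt(12758) - 34807) = ((-21 - 258) - 13098)/(-34807 + I*sqrt(12758)) = (-279 - 13098)/(-34807 + I*sqrt(12758)) = -13377/(-34807 + I*sqrt(12758))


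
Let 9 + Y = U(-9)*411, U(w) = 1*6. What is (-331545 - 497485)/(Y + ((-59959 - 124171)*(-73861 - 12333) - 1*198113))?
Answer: -414515/7935352782 ≈ -5.2236e-5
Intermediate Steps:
U(w) = 6
Y = 2457 (Y = -9 + 6*411 = -9 + 2466 = 2457)
(-331545 - 497485)/(Y + ((-59959 - 124171)*(-73861 - 12333) - 1*198113)) = (-331545 - 497485)/(2457 + ((-59959 - 124171)*(-73861 - 12333) - 1*198113)) = -829030/(2457 + (-184130*(-86194) - 198113)) = -829030/(2457 + (15870901220 - 198113)) = -829030/(2457 + 15870703107) = -829030/15870705564 = -829030*1/15870705564 = -414515/7935352782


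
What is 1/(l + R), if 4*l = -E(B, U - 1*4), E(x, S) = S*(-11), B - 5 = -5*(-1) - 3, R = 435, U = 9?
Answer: 4/1795 ≈ 0.0022284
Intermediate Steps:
B = 7 (B = 5 + (-5*(-1) - 3) = 5 + (5 - 3) = 5 + 2 = 7)
E(x, S) = -11*S
l = 55/4 (l = (-(-11)*(9 - 1*4))/4 = (-(-11)*(9 - 4))/4 = (-(-11)*5)/4 = (-1*(-55))/4 = (¼)*55 = 55/4 ≈ 13.750)
1/(l + R) = 1/(55/4 + 435) = 1/(1795/4) = 4/1795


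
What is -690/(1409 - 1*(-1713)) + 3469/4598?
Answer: 3828799/7177478 ≈ 0.53345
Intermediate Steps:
-690/(1409 - 1*(-1713)) + 3469/4598 = -690/(1409 + 1713) + 3469*(1/4598) = -690/3122 + 3469/4598 = -690*1/3122 + 3469/4598 = -345/1561 + 3469/4598 = 3828799/7177478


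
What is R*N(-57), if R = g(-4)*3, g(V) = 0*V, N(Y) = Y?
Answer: 0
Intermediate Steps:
g(V) = 0
R = 0 (R = 0*3 = 0)
R*N(-57) = 0*(-57) = 0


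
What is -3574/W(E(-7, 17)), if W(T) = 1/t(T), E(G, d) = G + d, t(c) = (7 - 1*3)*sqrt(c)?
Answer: -14296*sqrt(10) ≈ -45208.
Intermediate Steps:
t(c) = 4*sqrt(c) (t(c) = (7 - 3)*sqrt(c) = 4*sqrt(c))
W(T) = 1/(4*sqrt(T))
-3574/W(E(-7, 17)) = -3574*4*sqrt(-7 + 17) = -3574*4*sqrt(10) = -14296*sqrt(10)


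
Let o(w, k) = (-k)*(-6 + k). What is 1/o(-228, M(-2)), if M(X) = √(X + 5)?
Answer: 1/33 + 2*√3/33 ≈ 0.13528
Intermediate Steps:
M(X) = √(5 + X)
o(w, k) = -k*(-6 + k)
1/o(-228, M(-2)) = 1/(√(5 - 2)*(6 - √(5 - 2))) = 1/(√3*(6 - √3)) = √3/(3*(6 - √3))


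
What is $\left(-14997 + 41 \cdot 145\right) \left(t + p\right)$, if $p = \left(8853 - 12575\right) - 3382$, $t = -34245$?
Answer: $374291148$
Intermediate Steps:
$p = -7104$ ($p = -3722 - 3382 = -7104$)
$\left(-14997 + 41 \cdot 145\right) \left(t + p\right) = \left(-14997 + 41 \cdot 145\right) \left(-34245 - 7104\right) = \left(-14997 + 5945\right) \left(-41349\right) = \left(-9052\right) \left(-41349\right) = 374291148$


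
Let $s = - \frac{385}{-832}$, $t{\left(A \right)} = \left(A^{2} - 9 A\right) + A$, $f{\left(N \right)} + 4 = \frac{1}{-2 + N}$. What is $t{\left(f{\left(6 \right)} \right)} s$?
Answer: $\frac{271425}{13312} \approx 20.389$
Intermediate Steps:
$f{\left(N \right)} = -4 + \frac{1}{-2 + N}$
$t{\left(A \right)} = A^{2} - 8 A$
$s = \frac{385}{832}$ ($s = \left(-385\right) \left(- \frac{1}{832}\right) = \frac{385}{832} \approx 0.46274$)
$t{\left(f{\left(6 \right)} \right)} s = \frac{9 - 24}{-2 + 6} \left(-8 + \frac{9 - 24}{-2 + 6}\right) \frac{385}{832} = \frac{9 - 24}{4} \left(-8 + \frac{9 - 24}{4}\right) \frac{385}{832} = \frac{1}{4} \left(-15\right) \left(-8 + \frac{1}{4} \left(-15\right)\right) \frac{385}{832} = - \frac{15 \left(-8 - \frac{15}{4}\right)}{4} \cdot \frac{385}{832} = \left(- \frac{15}{4}\right) \left(- \frac{47}{4}\right) \frac{385}{832} = \frac{705}{16} \cdot \frac{385}{832} = \frac{271425}{13312}$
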